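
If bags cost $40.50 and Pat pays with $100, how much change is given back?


Start with the amount paid:
$100
Subtract the price:
$100 - $40.50 = $59.50

$59.50


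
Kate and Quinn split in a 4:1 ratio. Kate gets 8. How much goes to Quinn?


Find the multiplier:
8 / 4 = 2
Apply to Quinn's share:
1 x 2 = 2

2


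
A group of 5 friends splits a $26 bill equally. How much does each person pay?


Total bill: $26
Number of people: 5
Each pays: $26 / 5 = $5.20

$5.20


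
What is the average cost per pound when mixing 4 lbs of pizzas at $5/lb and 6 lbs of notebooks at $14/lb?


Cost of pizzas:
4 x $5 = $20
Cost of notebooks:
6 x $14 = $84
Total cost: $20 + $84 = $104
Total weight: 10 lbs
Average: $104 / 10 = $10.40/lb

$10.40/lb


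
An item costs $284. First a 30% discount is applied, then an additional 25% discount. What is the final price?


First discount:
30% of $284 = $85.20
Price after first discount:
$284 - $85.20 = $198.80
Second discount:
25% of $198.80 = $49.70
Final price:
$198.80 - $49.70 = $149.10

$149.10


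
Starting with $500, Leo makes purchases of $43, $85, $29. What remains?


Add up expenses:
$43 + $85 + $29 = $157
Subtract from budget:
$500 - $157 = $343

$343


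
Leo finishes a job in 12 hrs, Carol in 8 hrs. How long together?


Leo's rate: 1/12 of the job per hour
Carol's rate: 1/8 of the job per hour
Combined rate: 1/12 + 1/8 = 5/24 per hour
Time = 1 / (5/24) = 24/5 = 4.8 hours

4.8 hours


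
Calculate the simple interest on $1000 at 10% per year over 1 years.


Use the formula I = P x R x T / 100
P x R x T = 1000 x 10 x 1 = 10000
I = 10000 / 100 = $100

$100


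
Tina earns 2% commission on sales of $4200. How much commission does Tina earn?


Convert rate to decimal:
2% = 0.02
Multiply by sales:
$4200 x 0.02 = $84

$84


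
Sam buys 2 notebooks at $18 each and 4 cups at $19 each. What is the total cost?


Cost of notebooks:
2 x $18 = $36
Cost of cups:
4 x $19 = $76
Add both:
$36 + $76 = $112

$112


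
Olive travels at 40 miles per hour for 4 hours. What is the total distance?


Use the formula: distance = speed x time
Speed = 40 mph, Time = 4 hours
40 x 4 = 160 miles

160 miles


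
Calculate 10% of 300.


Convert percentage to decimal:
10% = 0.1
Multiply:
300 x 0.1 = 30

30


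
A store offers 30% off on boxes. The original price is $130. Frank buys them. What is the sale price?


Calculate the discount amount:
30% of $130 = $39
Subtract from original:
$130 - $39 = $91

$91


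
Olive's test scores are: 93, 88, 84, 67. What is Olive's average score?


Add the scores:
93 + 88 + 84 + 67 = 332
Divide by the number of tests:
332 / 4 = 83

83


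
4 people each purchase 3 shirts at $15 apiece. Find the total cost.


Cost per person:
3 x $15 = $45
Group total:
4 x $45 = $180

$180


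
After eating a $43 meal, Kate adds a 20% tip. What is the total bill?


Calculate the tip:
20% of $43 = $8.60
Add tip to meal cost:
$43 + $8.60 = $51.60

$51.60


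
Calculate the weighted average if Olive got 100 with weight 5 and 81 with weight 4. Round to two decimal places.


Weighted sum:
5 x 100 + 4 x 81 = 824
Total weight:
5 + 4 = 9
Weighted average:
824 / 9 = 91.5555... ≈ 91.56

91.56


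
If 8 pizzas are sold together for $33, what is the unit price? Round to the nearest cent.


Total cost: $33
Number of items: 8
Unit price: $33 / 8 = $4.125 ≈ $4.13

$4.13


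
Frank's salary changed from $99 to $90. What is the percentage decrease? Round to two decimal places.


Find the absolute change:
|90 - 99| = 9
Divide by original and multiply by 100:
9 / 99 x 100 = 9.0909...% ≈ 9.09%

9.09%


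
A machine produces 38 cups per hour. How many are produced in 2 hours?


Production rate: 38 cups per hour
Time: 2 hours
Total: 38 x 2 = 76 cups

76 cups


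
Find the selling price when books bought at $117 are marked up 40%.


Calculate the markup amount:
40% of $117 = $46.80
Add to cost:
$117 + $46.80 = $163.80

$163.80


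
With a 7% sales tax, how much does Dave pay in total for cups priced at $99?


Calculate the tax:
7% of $99 = $6.93
Add tax to price:
$99 + $6.93 = $105.93

$105.93


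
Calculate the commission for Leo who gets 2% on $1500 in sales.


Convert rate to decimal:
2% = 0.02
Multiply by sales:
$1500 x 0.02 = $30

$30


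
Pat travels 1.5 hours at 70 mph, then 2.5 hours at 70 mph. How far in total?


Leg 1 distance:
70 x 1.5 = 105 miles
Leg 2 distance:
70 x 2.5 = 175 miles
Total distance:
105 + 175 = 280 miles

280 miles


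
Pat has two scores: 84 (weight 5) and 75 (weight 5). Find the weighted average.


Weighted sum:
5 x 84 + 5 x 75 = 795
Total weight:
5 + 5 = 10
Weighted average:
795 / 10 = 79.5

79.5


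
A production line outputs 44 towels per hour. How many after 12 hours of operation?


Production rate: 44 towels per hour
Time: 12 hours
Total: 44 x 12 = 528 towels

528 towels


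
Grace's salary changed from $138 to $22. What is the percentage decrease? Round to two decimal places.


Find the absolute change:
|22 - 138| = 116
Divide by original and multiply by 100:
116 / 138 x 100 = 84.0579...% ≈ 84.06%

84.06%


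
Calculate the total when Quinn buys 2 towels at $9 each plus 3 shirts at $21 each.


Cost of towels:
2 x $9 = $18
Cost of shirts:
3 x $21 = $63
Add both:
$18 + $63 = $81

$81


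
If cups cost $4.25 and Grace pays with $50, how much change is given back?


Start with the amount paid:
$50
Subtract the price:
$50 - $4.25 = $45.75

$45.75


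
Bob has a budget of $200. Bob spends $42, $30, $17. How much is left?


Add up expenses:
$42 + $30 + $17 = $89
Subtract from budget:
$200 - $89 = $111

$111


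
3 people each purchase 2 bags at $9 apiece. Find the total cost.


Cost per person:
2 x $9 = $18
Group total:
3 x $18 = $54

$54


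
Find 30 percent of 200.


Convert percentage to decimal:
30% = 0.3
Multiply:
200 x 0.3 = 60

60


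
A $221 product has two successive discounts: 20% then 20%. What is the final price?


First discount:
20% of $221 = $44.20
Price after first discount:
$221 - $44.20 = $176.80
Second discount:
20% of $176.80 = $35.36
Final price:
$176.80 - $35.36 = $141.44

$141.44


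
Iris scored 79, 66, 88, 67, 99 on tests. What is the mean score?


Add the scores:
79 + 66 + 88 + 67 + 99 = 399
Divide by the number of tests:
399 / 5 = 79.8

79.8


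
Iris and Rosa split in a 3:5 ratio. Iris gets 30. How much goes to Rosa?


Find the multiplier:
30 / 3 = 10
Apply to Rosa's share:
5 x 10 = 50

50


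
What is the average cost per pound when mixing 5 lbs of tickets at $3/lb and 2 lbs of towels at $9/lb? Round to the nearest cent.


Cost of tickets:
5 x $3 = $15
Cost of towels:
2 x $9 = $18
Total cost: $15 + $18 = $33
Total weight: 7 lbs
Average: $33 / 7 = $4.7142... ≈ $4.71/lb

$4.71/lb


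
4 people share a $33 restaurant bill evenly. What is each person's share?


Total bill: $33
Number of people: 4
Each pays: $33 / 4 = $8.25

$8.25


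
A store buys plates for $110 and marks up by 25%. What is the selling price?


Calculate the markup amount:
25% of $110 = $27.50
Add to cost:
$110 + $27.50 = $137.50

$137.50


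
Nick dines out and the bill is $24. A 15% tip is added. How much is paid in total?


Calculate the tip:
15% of $24 = $3.60
Add tip to meal cost:
$24 + $3.60 = $27.60

$27.60


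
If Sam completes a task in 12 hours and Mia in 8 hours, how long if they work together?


Sam's rate: 1/12 of the job per hour
Mia's rate: 1/8 of the job per hour
Combined rate: 1/12 + 1/8 = 5/24 per hour
Time = 1 / (5/24) = 24/5 = 4.8 hours

4.8 hours


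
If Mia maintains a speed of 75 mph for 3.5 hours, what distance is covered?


Use the formula: distance = speed x time
Speed = 75 mph, Time = 3.5 hours
75 x 3.5 = 262.5 miles

262.5 miles


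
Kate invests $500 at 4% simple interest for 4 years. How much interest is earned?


Use the formula I = P x R x T / 100
P x R x T = 500 x 4 x 4 = 8000
I = 8000 / 100 = $80

$80


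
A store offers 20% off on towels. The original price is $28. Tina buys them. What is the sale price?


Calculate the discount amount:
20% of $28 = $5.60
Subtract from original:
$28 - $5.60 = $22.40

$22.40


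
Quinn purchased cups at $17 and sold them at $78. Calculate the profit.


Selling price = $78
Cost price = $17
Profit = selling price - cost price:
Profit = $78 - $17 = $61

$61


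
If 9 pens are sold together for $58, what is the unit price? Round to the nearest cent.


Total cost: $58
Number of items: 9
Unit price: $58 / 9 = $6.4444... ≈ $6.44

$6.44


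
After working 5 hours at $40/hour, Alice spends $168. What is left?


Calculate earnings:
5 x $40 = $200
Subtract spending:
$200 - $168 = $32

$32


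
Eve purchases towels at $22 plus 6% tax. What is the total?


Calculate the tax:
6% of $22 = $1.32
Add tax to price:
$22 + $1.32 = $23.32

$23.32


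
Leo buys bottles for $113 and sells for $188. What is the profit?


Selling price = $188
Cost price = $113
Profit = selling price - cost price:
Profit = $188 - $113 = $75

$75


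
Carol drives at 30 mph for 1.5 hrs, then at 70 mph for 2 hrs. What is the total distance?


Leg 1 distance:
30 x 1.5 = 45 miles
Leg 2 distance:
70 x 2 = 140 miles
Total distance:
45 + 140 = 185 miles

185 miles


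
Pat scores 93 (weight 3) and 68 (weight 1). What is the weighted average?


Weighted sum:
3 x 93 + 1 x 68 = 347
Total weight:
3 + 1 = 4
Weighted average:
347 / 4 = 86.75

86.75


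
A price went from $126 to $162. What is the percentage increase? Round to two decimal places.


Find the absolute change:
|162 - 126| = 36
Divide by original and multiply by 100:
36 / 126 x 100 = 28.5714...% ≈ 28.57%

28.57%


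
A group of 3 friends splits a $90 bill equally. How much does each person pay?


Total bill: $90
Number of people: 3
Each pays: $90 / 3 = $30

$30


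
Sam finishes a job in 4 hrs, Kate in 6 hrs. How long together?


Sam's rate: 1/4 of the job per hour
Kate's rate: 1/6 of the job per hour
Combined rate: 1/4 + 1/6 = 5/12 per hour
Time = 1 / (5/12) = 12/5 = 2.4 hours

2.4 hours


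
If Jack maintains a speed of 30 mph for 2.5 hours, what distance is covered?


Use the formula: distance = speed x time
Speed = 30 mph, Time = 2.5 hours
30 x 2.5 = 75 miles

75 miles


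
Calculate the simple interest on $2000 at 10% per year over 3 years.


Use the formula I = P x R x T / 100
P x R x T = 2000 x 10 x 3 = 60000
I = 60000 / 100 = $600

$600


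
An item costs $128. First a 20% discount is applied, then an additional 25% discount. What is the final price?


First discount:
20% of $128 = $25.60
Price after first discount:
$128 - $25.60 = $102.40
Second discount:
25% of $102.40 = $25.60
Final price:
$102.40 - $25.60 = $76.80

$76.80


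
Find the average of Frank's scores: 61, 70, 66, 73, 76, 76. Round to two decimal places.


Add the scores:
61 + 70 + 66 + 73 + 76 + 76 = 422
Divide by the number of tests:
422 / 6 = 70.3333... ≈ 70.33

70.33


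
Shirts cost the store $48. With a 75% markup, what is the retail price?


Calculate the markup amount:
75% of $48 = $36
Add to cost:
$48 + $36 = $84

$84


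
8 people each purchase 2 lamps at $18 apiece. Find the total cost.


Cost per person:
2 x $18 = $36
Group total:
8 x $36 = $288

$288


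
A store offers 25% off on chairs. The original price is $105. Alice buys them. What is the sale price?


Calculate the discount amount:
25% of $105 = $26.25
Subtract from original:
$105 - $26.25 = $78.75

$78.75


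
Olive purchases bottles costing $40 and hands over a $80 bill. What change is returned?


Start with the amount paid:
$80
Subtract the price:
$80 - $40 = $40

$40


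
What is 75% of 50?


Convert percentage to decimal:
75% = 0.75
Multiply:
50 x 0.75 = 37.5

37.5


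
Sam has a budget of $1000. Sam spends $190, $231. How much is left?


Add up expenses:
$190 + $231 = $421
Subtract from budget:
$1000 - $421 = $579

$579


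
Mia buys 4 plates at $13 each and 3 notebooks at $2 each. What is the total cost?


Cost of plates:
4 x $13 = $52
Cost of notebooks:
3 x $2 = $6
Add both:
$52 + $6 = $58

$58


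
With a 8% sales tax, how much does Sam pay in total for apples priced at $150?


Calculate the tax:
8% of $150 = $12
Add tax to price:
$150 + $12 = $162

$162


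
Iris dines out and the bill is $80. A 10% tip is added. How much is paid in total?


Calculate the tip:
10% of $80 = $8
Add tip to meal cost:
$80 + $8 = $88

$88


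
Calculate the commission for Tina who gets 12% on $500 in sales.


Convert rate to decimal:
12% = 0.12
Multiply by sales:
$500 x 0.12 = $60

$60


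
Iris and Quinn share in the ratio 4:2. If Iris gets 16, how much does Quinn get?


Find the multiplier:
16 / 4 = 4
Apply to Quinn's share:
2 x 4 = 8

8


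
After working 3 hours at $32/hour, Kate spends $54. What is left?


Calculate earnings:
3 x $32 = $96
Subtract spending:
$96 - $54 = $42

$42


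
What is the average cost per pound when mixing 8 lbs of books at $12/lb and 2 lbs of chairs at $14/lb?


Cost of books:
8 x $12 = $96
Cost of chairs:
2 x $14 = $28
Total cost: $96 + $28 = $124
Total weight: 10 lbs
Average: $124 / 10 = $12.40/lb

$12.40/lb


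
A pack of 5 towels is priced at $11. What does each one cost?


Total cost: $11
Number of items: 5
Unit price: $11 / 5 = $2.20

$2.20


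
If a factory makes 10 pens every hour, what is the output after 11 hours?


Production rate: 10 pens per hour
Time: 11 hours
Total: 10 x 11 = 110 pens

110 pens


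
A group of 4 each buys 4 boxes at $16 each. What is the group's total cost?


Cost per person:
4 x $16 = $64
Group total:
4 x $64 = $256

$256


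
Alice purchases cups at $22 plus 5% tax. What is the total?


Calculate the tax:
5% of $22 = $1.10
Add tax to price:
$22 + $1.10 = $23.10

$23.10


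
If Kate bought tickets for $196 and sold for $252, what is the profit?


Selling price = $252
Cost price = $196
Profit = selling price - cost price:
Profit = $252 - $196 = $56

$56


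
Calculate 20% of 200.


Convert percentage to decimal:
20% = 0.2
Multiply:
200 x 0.2 = 40

40


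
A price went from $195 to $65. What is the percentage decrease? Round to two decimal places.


Find the absolute change:
|65 - 195| = 130
Divide by original and multiply by 100:
130 / 195 x 100 = 66.6666...% ≈ 66.67%

66.67%


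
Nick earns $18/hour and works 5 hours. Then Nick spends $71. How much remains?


Calculate earnings:
5 x $18 = $90
Subtract spending:
$90 - $71 = $19

$19


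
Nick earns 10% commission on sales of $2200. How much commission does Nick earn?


Convert rate to decimal:
10% = 0.1
Multiply by sales:
$2200 x 0.1 = $220

$220


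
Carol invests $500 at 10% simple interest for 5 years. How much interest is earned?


Use the formula I = P x R x T / 100
P x R x T = 500 x 10 x 5 = 25000
I = 25000 / 100 = $250

$250


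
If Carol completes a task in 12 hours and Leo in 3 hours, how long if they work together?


Carol's rate: 1/12 of the job per hour
Leo's rate: 1/3 of the job per hour
Combined rate: 1/12 + 1/3 = 5/12 per hour
Time = 1 / (5/12) = 12/5 = 2.4 hours

2.4 hours


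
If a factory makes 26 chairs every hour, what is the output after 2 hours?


Production rate: 26 chairs per hour
Time: 2 hours
Total: 26 x 2 = 52 chairs

52 chairs


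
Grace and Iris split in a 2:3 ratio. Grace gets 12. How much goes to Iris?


Find the multiplier:
12 / 2 = 6
Apply to Iris's share:
3 x 6 = 18

18


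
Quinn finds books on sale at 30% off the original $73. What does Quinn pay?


Calculate the discount amount:
30% of $73 = $21.90
Subtract from original:
$73 - $21.90 = $51.10

$51.10


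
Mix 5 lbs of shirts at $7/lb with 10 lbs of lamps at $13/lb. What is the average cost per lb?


Cost of shirts:
5 x $7 = $35
Cost of lamps:
10 x $13 = $130
Total cost: $35 + $130 = $165
Total weight: 15 lbs
Average: $165 / 15 = $11/lb

$11/lb


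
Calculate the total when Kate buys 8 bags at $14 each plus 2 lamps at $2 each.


Cost of bags:
8 x $14 = $112
Cost of lamps:
2 x $2 = $4
Add both:
$112 + $4 = $116

$116


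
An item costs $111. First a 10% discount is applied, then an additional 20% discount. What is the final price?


First discount:
10% of $111 = $11.10
Price after first discount:
$111 - $11.10 = $99.90
Second discount:
20% of $99.90 = $19.98
Final price:
$99.90 - $19.98 = $79.92

$79.92


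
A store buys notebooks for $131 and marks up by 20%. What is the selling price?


Calculate the markup amount:
20% of $131 = $26.20
Add to cost:
$131 + $26.20 = $157.20

$157.20


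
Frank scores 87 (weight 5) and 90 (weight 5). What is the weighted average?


Weighted sum:
5 x 87 + 5 x 90 = 885
Total weight:
5 + 5 = 10
Weighted average:
885 / 10 = 88.5

88.5


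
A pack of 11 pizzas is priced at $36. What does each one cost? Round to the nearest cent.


Total cost: $36
Number of items: 11
Unit price: $36 / 11 = $3.2727... ≈ $3.27

$3.27


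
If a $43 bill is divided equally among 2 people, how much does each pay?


Total bill: $43
Number of people: 2
Each pays: $43 / 2 = $21.50

$21.50


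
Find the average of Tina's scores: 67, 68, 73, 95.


Add the scores:
67 + 68 + 73 + 95 = 303
Divide by the number of tests:
303 / 4 = 75.75

75.75


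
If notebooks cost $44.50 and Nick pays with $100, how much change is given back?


Start with the amount paid:
$100
Subtract the price:
$100 - $44.50 = $55.50

$55.50


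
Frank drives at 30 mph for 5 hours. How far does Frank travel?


Use the formula: distance = speed x time
Speed = 30 mph, Time = 5 hours
30 x 5 = 150 miles

150 miles


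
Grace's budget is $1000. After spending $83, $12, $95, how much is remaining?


Add up expenses:
$83 + $12 + $95 = $190
Subtract from budget:
$1000 - $190 = $810

$810


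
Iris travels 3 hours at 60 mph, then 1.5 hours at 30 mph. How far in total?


Leg 1 distance:
60 x 3 = 180 miles
Leg 2 distance:
30 x 1.5 = 45 miles
Total distance:
180 + 45 = 225 miles

225 miles


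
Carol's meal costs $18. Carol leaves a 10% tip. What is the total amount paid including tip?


Calculate the tip:
10% of $18 = $1.80
Add tip to meal cost:
$18 + $1.80 = $19.80

$19.80


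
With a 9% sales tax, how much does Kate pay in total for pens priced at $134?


Calculate the tax:
9% of $134 = $12.06
Add tax to price:
$134 + $12.06 = $146.06

$146.06


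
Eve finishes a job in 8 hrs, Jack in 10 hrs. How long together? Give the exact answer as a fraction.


Eve's rate: 1/8 of the job per hour
Jack's rate: 1/10 of the job per hour
Combined rate: 1/8 + 1/10 = 9/40 per hour
Time = 1 / (9/40) = 40/9 hours (≈ 4.44 hours)

40/9 hours


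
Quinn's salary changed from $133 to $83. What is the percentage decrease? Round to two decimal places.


Find the absolute change:
|83 - 133| = 50
Divide by original and multiply by 100:
50 / 133 x 100 = 37.5939...% ≈ 37.59%

37.59%


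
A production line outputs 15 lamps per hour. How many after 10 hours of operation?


Production rate: 15 lamps per hour
Time: 10 hours
Total: 15 x 10 = 150 lamps

150 lamps


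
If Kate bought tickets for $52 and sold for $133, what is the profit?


Selling price = $133
Cost price = $52
Profit = selling price - cost price:
Profit = $133 - $52 = $81

$81


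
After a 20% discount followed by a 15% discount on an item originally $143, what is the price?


First discount:
20% of $143 = $28.60
Price after first discount:
$143 - $28.60 = $114.40
Second discount:
15% of $114.40 = $17.16
Final price:
$114.40 - $17.16 = $97.24

$97.24


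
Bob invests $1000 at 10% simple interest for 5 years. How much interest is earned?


Use the formula I = P x R x T / 100
P x R x T = 1000 x 10 x 5 = 50000
I = 50000 / 100 = $500

$500


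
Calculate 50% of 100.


Convert percentage to decimal:
50% = 0.5
Multiply:
100 x 0.5 = 50

50


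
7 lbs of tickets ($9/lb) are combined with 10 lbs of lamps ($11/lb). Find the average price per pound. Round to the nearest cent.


Cost of tickets:
7 x $9 = $63
Cost of lamps:
10 x $11 = $110
Total cost: $63 + $110 = $173
Total weight: 17 lbs
Average: $173 / 17 = $10.1764... ≈ $10.18/lb

$10.18/lb


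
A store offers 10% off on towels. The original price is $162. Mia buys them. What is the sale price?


Calculate the discount amount:
10% of $162 = $16.20
Subtract from original:
$162 - $16.20 = $145.80

$145.80


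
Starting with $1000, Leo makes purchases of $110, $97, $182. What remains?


Add up expenses:
$110 + $97 + $182 = $389
Subtract from budget:
$1000 - $389 = $611

$611


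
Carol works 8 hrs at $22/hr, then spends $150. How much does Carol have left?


Calculate earnings:
8 x $22 = $176
Subtract spending:
$176 - $150 = $26

$26


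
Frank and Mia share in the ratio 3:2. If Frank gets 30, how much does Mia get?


Find the multiplier:
30 / 3 = 10
Apply to Mia's share:
2 x 10 = 20

20


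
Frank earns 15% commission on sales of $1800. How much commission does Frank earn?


Convert rate to decimal:
15% = 0.15
Multiply by sales:
$1800 x 0.15 = $270

$270


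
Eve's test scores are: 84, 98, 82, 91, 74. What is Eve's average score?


Add the scores:
84 + 98 + 82 + 91 + 74 = 429
Divide by the number of tests:
429 / 5 = 85.8

85.8


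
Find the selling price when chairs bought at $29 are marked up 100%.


Calculate the markup amount:
100% of $29 = $29
Add to cost:
$29 + $29 = $58

$58


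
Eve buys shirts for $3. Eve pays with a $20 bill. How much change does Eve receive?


Start with the amount paid:
$20
Subtract the price:
$20 - $3 = $17

$17


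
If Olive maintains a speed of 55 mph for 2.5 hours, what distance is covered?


Use the formula: distance = speed x time
Speed = 55 mph, Time = 2.5 hours
55 x 2.5 = 137.5 miles

137.5 miles


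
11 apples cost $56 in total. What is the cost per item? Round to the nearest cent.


Total cost: $56
Number of items: 11
Unit price: $56 / 11 = $5.0909... ≈ $5.09

$5.09


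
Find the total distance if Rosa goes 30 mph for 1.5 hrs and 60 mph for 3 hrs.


Leg 1 distance:
30 x 1.5 = 45 miles
Leg 2 distance:
60 x 3 = 180 miles
Total distance:
45 + 180 = 225 miles

225 miles


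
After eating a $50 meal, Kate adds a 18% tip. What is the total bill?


Calculate the tip:
18% of $50 = $9
Add tip to meal cost:
$50 + $9 = $59

$59


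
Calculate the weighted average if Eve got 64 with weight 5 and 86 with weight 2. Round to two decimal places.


Weighted sum:
5 x 64 + 2 x 86 = 492
Total weight:
5 + 2 = 7
Weighted average:
492 / 7 = 70.2857... ≈ 70.29

70.29


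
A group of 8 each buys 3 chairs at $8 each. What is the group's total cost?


Cost per person:
3 x $8 = $24
Group total:
8 x $24 = $192

$192


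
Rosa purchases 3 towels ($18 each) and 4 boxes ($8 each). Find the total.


Cost of towels:
3 x $18 = $54
Cost of boxes:
4 x $8 = $32
Add both:
$54 + $32 = $86

$86


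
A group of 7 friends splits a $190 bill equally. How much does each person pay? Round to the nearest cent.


Total bill: $190
Number of people: 7
Each pays: $190 / 7 = $27.1428... ≈ $27.14

$27.14


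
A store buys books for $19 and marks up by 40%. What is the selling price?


Calculate the markup amount:
40% of $19 = $7.60
Add to cost:
$19 + $7.60 = $26.60

$26.60


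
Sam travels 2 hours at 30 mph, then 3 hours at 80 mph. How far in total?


Leg 1 distance:
30 x 2 = 60 miles
Leg 2 distance:
80 x 3 = 240 miles
Total distance:
60 + 240 = 300 miles

300 miles


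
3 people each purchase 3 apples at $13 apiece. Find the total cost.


Cost per person:
3 x $13 = $39
Group total:
3 x $39 = $117

$117


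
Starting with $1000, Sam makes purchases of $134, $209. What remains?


Add up expenses:
$134 + $209 = $343
Subtract from budget:
$1000 - $343 = $657

$657


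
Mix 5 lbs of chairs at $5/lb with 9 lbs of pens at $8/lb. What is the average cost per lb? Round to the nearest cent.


Cost of chairs:
5 x $5 = $25
Cost of pens:
9 x $8 = $72
Total cost: $25 + $72 = $97
Total weight: 14 lbs
Average: $97 / 14 = $6.9285... ≈ $6.93/lb

$6.93/lb


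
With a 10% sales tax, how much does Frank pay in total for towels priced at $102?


Calculate the tax:
10% of $102 = $10.20
Add tax to price:
$102 + $10.20 = $112.20

$112.20


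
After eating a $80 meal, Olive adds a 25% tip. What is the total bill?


Calculate the tip:
25% of $80 = $20
Add tip to meal cost:
$80 + $20 = $100

$100


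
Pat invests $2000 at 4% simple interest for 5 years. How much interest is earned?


Use the formula I = P x R x T / 100
P x R x T = 2000 x 4 x 5 = 40000
I = 40000 / 100 = $400

$400


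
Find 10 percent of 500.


Convert percentage to decimal:
10% = 0.1
Multiply:
500 x 0.1 = 50

50


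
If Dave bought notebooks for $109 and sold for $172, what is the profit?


Selling price = $172
Cost price = $109
Profit = selling price - cost price:
Profit = $172 - $109 = $63

$63


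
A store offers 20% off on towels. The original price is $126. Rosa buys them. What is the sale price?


Calculate the discount amount:
20% of $126 = $25.20
Subtract from original:
$126 - $25.20 = $100.80

$100.80


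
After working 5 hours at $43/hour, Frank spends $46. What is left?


Calculate earnings:
5 x $43 = $215
Subtract spending:
$215 - $46 = $169

$169


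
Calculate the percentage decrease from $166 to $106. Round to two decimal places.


Find the absolute change:
|106 - 166| = 60
Divide by original and multiply by 100:
60 / 166 x 100 = 36.1445...% ≈ 36.14%

36.14%


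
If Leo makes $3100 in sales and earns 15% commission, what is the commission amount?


Convert rate to decimal:
15% = 0.15
Multiply by sales:
$3100 x 0.15 = $465

$465


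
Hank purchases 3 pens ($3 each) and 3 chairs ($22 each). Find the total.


Cost of pens:
3 x $3 = $9
Cost of chairs:
3 x $22 = $66
Add both:
$9 + $66 = $75

$75


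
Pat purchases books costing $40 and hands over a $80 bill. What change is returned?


Start with the amount paid:
$80
Subtract the price:
$80 - $40 = $40

$40


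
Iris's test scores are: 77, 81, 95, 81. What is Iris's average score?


Add the scores:
77 + 81 + 95 + 81 = 334
Divide by the number of tests:
334 / 4 = 83.5

83.5


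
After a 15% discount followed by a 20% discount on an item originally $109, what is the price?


First discount:
15% of $109 = $16.35
Price after first discount:
$109 - $16.35 = $92.65
Second discount:
20% of $92.65 = $18.53
Final price:
$92.65 - $18.53 = $74.12

$74.12


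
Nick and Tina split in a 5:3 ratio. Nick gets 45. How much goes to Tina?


Find the multiplier:
45 / 5 = 9
Apply to Tina's share:
3 x 9 = 27

27


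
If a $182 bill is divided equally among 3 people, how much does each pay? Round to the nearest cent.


Total bill: $182
Number of people: 3
Each pays: $182 / 3 = $60.6666... ≈ $60.67

$60.67


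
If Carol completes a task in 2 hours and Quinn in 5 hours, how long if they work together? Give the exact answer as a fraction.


Carol's rate: 1/2 of the job per hour
Quinn's rate: 1/5 of the job per hour
Combined rate: 1/2 + 1/5 = 7/10 per hour
Time = 1 / (7/10) = 10/7 hours (≈ 1.43 hours)

10/7 hours


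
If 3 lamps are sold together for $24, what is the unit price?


Total cost: $24
Number of items: 3
Unit price: $24 / 3 = $8

$8


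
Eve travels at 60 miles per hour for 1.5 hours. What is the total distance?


Use the formula: distance = speed x time
Speed = 60 mph, Time = 1.5 hours
60 x 1.5 = 90 miles

90 miles


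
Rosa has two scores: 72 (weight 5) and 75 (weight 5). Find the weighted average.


Weighted sum:
5 x 72 + 5 x 75 = 735
Total weight:
5 + 5 = 10
Weighted average:
735 / 10 = 73.5

73.5


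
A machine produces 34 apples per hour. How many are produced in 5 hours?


Production rate: 34 apples per hour
Time: 5 hours
Total: 34 x 5 = 170 apples

170 apples


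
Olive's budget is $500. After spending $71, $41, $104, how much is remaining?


Add up expenses:
$71 + $41 + $104 = $216
Subtract from budget:
$500 - $216 = $284

$284


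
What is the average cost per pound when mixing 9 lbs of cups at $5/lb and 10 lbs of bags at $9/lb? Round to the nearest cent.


Cost of cups:
9 x $5 = $45
Cost of bags:
10 x $9 = $90
Total cost: $45 + $90 = $135
Total weight: 19 lbs
Average: $135 / 19 = $7.1052... ≈ $7.11/lb

$7.11/lb


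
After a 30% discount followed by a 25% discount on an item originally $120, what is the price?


First discount:
30% of $120 = $36
Price after first discount:
$120 - $36 = $84
Second discount:
25% of $84 = $21
Final price:
$84 - $21 = $63

$63


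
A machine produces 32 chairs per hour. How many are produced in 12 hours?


Production rate: 32 chairs per hour
Time: 12 hours
Total: 32 x 12 = 384 chairs

384 chairs


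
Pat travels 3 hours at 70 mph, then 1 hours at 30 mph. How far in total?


Leg 1 distance:
70 x 3 = 210 miles
Leg 2 distance:
30 x 1 = 30 miles
Total distance:
210 + 30 = 240 miles

240 miles


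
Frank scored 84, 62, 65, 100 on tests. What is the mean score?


Add the scores:
84 + 62 + 65 + 100 = 311
Divide by the number of tests:
311 / 4 = 77.75

77.75


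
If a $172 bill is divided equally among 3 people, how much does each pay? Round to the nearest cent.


Total bill: $172
Number of people: 3
Each pays: $172 / 3 = $57.3333... ≈ $57.33

$57.33


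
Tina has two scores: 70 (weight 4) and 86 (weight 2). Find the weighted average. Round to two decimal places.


Weighted sum:
4 x 70 + 2 x 86 = 452
Total weight:
4 + 2 = 6
Weighted average:
452 / 6 = 75.3333... ≈ 75.33

75.33


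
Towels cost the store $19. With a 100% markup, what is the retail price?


Calculate the markup amount:
100% of $19 = $19
Add to cost:
$19 + $19 = $38

$38


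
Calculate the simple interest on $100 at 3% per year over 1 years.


Use the formula I = P x R x T / 100
P x R x T = 100 x 3 x 1 = 300
I = 300 / 100 = $3

$3


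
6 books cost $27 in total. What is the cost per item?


Total cost: $27
Number of items: 6
Unit price: $27 / 6 = $4.50

$4.50


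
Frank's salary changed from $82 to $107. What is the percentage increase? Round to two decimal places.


Find the absolute change:
|107 - 82| = 25
Divide by original and multiply by 100:
25 / 82 x 100 = 30.4878...% ≈ 30.49%

30.49%


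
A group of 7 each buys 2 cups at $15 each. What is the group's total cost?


Cost per person:
2 x $15 = $30
Group total:
7 x $30 = $210

$210


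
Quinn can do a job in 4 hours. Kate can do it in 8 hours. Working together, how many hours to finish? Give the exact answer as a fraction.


Quinn's rate: 1/4 of the job per hour
Kate's rate: 1/8 of the job per hour
Combined rate: 1/4 + 1/8 = 3/8 per hour
Time = 1 / (3/8) = 8/3 hours (≈ 2.67 hours)

8/3 hours


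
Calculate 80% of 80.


Convert percentage to decimal:
80% = 0.8
Multiply:
80 x 0.8 = 64

64


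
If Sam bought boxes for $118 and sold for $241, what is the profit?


Selling price = $241
Cost price = $118
Profit = selling price - cost price:
Profit = $241 - $118 = $123

$123


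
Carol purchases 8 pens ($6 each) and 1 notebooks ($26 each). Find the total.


Cost of pens:
8 x $6 = $48
Cost of notebooks:
1 x $26 = $26
Add both:
$48 + $26 = $74

$74


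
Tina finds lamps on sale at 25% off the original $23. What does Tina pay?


Calculate the discount amount:
25% of $23 = $5.75
Subtract from original:
$23 - $5.75 = $17.25

$17.25


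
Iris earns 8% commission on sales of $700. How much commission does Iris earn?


Convert rate to decimal:
8% = 0.08
Multiply by sales:
$700 x 0.08 = $56

$56


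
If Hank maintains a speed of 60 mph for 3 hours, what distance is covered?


Use the formula: distance = speed x time
Speed = 60 mph, Time = 3 hours
60 x 3 = 180 miles

180 miles


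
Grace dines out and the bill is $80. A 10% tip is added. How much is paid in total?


Calculate the tip:
10% of $80 = $8
Add tip to meal cost:
$80 + $8 = $88

$88


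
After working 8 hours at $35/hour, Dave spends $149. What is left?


Calculate earnings:
8 x $35 = $280
Subtract spending:
$280 - $149 = $131

$131


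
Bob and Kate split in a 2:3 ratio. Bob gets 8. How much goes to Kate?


Find the multiplier:
8 / 2 = 4
Apply to Kate's share:
3 x 4 = 12

12


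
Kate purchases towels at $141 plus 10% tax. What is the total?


Calculate the tax:
10% of $141 = $14.10
Add tax to price:
$141 + $14.10 = $155.10

$155.10


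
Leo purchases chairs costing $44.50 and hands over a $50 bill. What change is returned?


Start with the amount paid:
$50
Subtract the price:
$50 - $44.50 = $5.50

$5.50


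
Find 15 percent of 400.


Convert percentage to decimal:
15% = 0.15
Multiply:
400 x 0.15 = 60

60


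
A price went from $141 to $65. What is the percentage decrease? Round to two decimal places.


Find the absolute change:
|65 - 141| = 76
Divide by original and multiply by 100:
76 / 141 x 100 = 53.9007...% ≈ 53.9%

53.9%


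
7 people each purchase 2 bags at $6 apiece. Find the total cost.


Cost per person:
2 x $6 = $12
Group total:
7 x $12 = $84

$84


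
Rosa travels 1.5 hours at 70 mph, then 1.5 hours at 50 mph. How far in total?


Leg 1 distance:
70 x 1.5 = 105 miles
Leg 2 distance:
50 x 1.5 = 75 miles
Total distance:
105 + 75 = 180 miles

180 miles


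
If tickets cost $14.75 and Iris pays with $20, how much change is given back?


Start with the amount paid:
$20
Subtract the price:
$20 - $14.75 = $5.25

$5.25


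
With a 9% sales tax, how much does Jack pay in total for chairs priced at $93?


Calculate the tax:
9% of $93 = $8.37
Add tax to price:
$93 + $8.37 = $101.37

$101.37


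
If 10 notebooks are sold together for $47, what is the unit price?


Total cost: $47
Number of items: 10
Unit price: $47 / 10 = $4.70

$4.70


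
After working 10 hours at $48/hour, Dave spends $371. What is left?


Calculate earnings:
10 x $48 = $480
Subtract spending:
$480 - $371 = $109

$109


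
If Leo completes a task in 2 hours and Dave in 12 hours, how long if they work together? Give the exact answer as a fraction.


Leo's rate: 1/2 of the job per hour
Dave's rate: 1/12 of the job per hour
Combined rate: 1/2 + 1/12 = 7/12 per hour
Time = 1 / (7/12) = 12/7 hours (≈ 1.71 hours)

12/7 hours


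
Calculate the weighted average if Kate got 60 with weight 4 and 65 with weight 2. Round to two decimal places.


Weighted sum:
4 x 60 + 2 x 65 = 370
Total weight:
4 + 2 = 6
Weighted average:
370 / 6 = 61.6666... ≈ 61.67

61.67


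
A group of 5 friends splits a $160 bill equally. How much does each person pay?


Total bill: $160
Number of people: 5
Each pays: $160 / 5 = $32

$32


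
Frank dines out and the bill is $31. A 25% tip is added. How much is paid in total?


Calculate the tip:
25% of $31 = $7.75
Add tip to meal cost:
$31 + $7.75 = $38.75

$38.75


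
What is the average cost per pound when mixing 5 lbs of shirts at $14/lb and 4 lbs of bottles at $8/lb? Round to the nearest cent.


Cost of shirts:
5 x $14 = $70
Cost of bottles:
4 x $8 = $32
Total cost: $70 + $32 = $102
Total weight: 9 lbs
Average: $102 / 9 = $11.3333... ≈ $11.33/lb

$11.33/lb


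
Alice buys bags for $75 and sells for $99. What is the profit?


Selling price = $99
Cost price = $75
Profit = selling price - cost price:
Profit = $99 - $75 = $24

$24


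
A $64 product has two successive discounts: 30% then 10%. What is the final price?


First discount:
30% of $64 = $19.20
Price after first discount:
$64 - $19.20 = $44.80
Second discount:
10% of $44.80 = $4.48
Final price:
$44.80 - $4.48 = $40.32

$40.32


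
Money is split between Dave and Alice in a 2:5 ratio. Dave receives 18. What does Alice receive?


Find the multiplier:
18 / 2 = 9
Apply to Alice's share:
5 x 9 = 45

45


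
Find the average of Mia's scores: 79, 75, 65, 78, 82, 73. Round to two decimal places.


Add the scores:
79 + 75 + 65 + 78 + 82 + 73 = 452
Divide by the number of tests:
452 / 6 = 75.3333... ≈ 75.33

75.33


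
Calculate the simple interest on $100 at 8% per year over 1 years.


Use the formula I = P x R x T / 100
P x R x T = 100 x 8 x 1 = 800
I = 800 / 100 = $8

$8


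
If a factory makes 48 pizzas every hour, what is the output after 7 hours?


Production rate: 48 pizzas per hour
Time: 7 hours
Total: 48 x 7 = 336 pizzas

336 pizzas


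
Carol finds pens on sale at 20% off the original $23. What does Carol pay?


Calculate the discount amount:
20% of $23 = $4.60
Subtract from original:
$23 - $4.60 = $18.40

$18.40


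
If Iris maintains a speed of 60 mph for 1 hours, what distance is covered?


Use the formula: distance = speed x time
Speed = 60 mph, Time = 1 hours
60 x 1 = 60 miles

60 miles


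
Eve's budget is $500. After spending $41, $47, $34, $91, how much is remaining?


Add up expenses:
$41 + $47 + $34 + $91 = $213
Subtract from budget:
$500 - $213 = $287

$287


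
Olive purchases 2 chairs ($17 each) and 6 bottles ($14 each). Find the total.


Cost of chairs:
2 x $17 = $34
Cost of bottles:
6 x $14 = $84
Add both:
$34 + $84 = $118

$118


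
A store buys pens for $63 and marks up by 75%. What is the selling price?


Calculate the markup amount:
75% of $63 = $47.25
Add to cost:
$63 + $47.25 = $110.25

$110.25


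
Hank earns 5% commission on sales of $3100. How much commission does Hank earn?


Convert rate to decimal:
5% = 0.05
Multiply by sales:
$3100 x 0.05 = $155

$155


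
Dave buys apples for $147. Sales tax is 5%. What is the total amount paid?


Calculate the tax:
5% of $147 = $7.35
Add tax to price:
$147 + $7.35 = $154.35

$154.35


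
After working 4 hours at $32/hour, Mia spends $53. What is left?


Calculate earnings:
4 x $32 = $128
Subtract spending:
$128 - $53 = $75

$75


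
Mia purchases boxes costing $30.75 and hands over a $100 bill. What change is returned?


Start with the amount paid:
$100
Subtract the price:
$100 - $30.75 = $69.25

$69.25


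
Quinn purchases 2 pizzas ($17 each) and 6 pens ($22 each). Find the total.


Cost of pizzas:
2 x $17 = $34
Cost of pens:
6 x $22 = $132
Add both:
$34 + $132 = $166

$166


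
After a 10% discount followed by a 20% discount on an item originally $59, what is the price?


First discount:
10% of $59 = $5.90
Price after first discount:
$59 - $5.90 = $53.10
Second discount:
20% of $53.10 = $10.62
Final price:
$53.10 - $10.62 = $42.48

$42.48


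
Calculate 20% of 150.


Convert percentage to decimal:
20% = 0.2
Multiply:
150 x 0.2 = 30

30


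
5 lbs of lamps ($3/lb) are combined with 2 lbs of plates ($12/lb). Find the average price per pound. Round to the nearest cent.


Cost of lamps:
5 x $3 = $15
Cost of plates:
2 x $12 = $24
Total cost: $15 + $24 = $39
Total weight: 7 lbs
Average: $39 / 7 = $5.5714... ≈ $5.57/lb

$5.57/lb


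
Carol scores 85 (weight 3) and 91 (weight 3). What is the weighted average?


Weighted sum:
3 x 85 + 3 x 91 = 528
Total weight:
3 + 3 = 6
Weighted average:
528 / 6 = 88

88


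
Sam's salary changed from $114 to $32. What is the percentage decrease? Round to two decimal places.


Find the absolute change:
|32 - 114| = 82
Divide by original and multiply by 100:
82 / 114 x 100 = 71.9298...% ≈ 71.93%

71.93%
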